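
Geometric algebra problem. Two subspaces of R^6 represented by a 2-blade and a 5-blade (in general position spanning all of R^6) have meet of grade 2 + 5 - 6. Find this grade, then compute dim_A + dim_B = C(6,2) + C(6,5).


Meet grade = grade(A) + grade(B) - n
= 2 + 5 - 6 = 1
C(6,2) = 15
C(6,5) = 6
dim_A + dim_B = 15 + 6 = 21


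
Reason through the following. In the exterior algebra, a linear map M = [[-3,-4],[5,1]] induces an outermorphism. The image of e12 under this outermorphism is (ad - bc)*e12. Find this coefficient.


The outermorphism of a linear map f sends e1^e2 to f(e1)^f(e2).
f(e1) = -3*e1 + 5*e2
f(e2) = -4*e1 + 1*e2
f(e1) ^ f(e2) = (-3*e1 + 5*e2) ^ (-4*e1 + 1*e2)
= (-3)*1*e12 + 5*(-4)*e21
= (-3 - (-20))*e12
= 17*e12
Coefficient = 17


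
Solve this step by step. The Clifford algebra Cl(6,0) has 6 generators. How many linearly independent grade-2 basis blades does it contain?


Number of grade-k basis blades in Cl(p,q) with n = p + q is C(n, k).
n = 6 + 0 = 6
C(6, 2) = 6! / (2! * 4!)
= 720 / (2 * 24)
= 15


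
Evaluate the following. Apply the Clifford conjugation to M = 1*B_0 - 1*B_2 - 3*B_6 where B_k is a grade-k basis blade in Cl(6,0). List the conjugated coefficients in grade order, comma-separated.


Clifford conjugate sign for grade k: (-1)^(k(k+1)/2)
Grade 0: (-1)^(0*1/2) = (-1)^0 = 1, coeff 1 -> 1
Grade 2: (-1)^(2*3/2) = (-1)^3 = -1, coeff -1 -> 1
Grade 6: (-1)^(6*7/2) = (-1)^21 = -1, coeff -3 -> 3
Conjugated coefficients: 1, 1, 3


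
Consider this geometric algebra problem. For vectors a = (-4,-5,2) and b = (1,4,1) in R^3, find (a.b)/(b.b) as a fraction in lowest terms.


Projection coefficient = (a . b) / (b . b)
a . b = (-4)*1 + (-5)*4 + 2*1
= -4 + (-20) + 2 = -22
b . b = 1^2 + 4^2 + 1^2
= 1 + 16 + 1 = 18
Coefficient = -22/18
In lowest terms: -11/9


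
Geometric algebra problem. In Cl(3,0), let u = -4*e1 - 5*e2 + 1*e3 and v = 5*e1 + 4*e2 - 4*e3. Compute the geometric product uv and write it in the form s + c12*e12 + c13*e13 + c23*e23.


In Cl(3,0): e_i^2 = 1, e_ie_j = -e_je_i for i != j.
Scalar part = u . v = (-4)*5 + (-5)*4 + 1*(-4)
= -20 + (-20) + (-4) = -44
e12 coeff = (-4)*4 - (-5)*5 = -16 - (-25) = 9
e13 coeff = (-4)*(-4) - 1*5 = 16 - 5 = 11
e23 coeff = (-5)*(-4) - 1*4 = 20 - 4 = 16
uv = -44 + 9*e12 + 11*e13 + 16*e23


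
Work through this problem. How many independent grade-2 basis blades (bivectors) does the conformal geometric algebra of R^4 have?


The conformal model of R^4 uses Cl(5,1) with m = 4 + 2 = 6 generators.
Number of grade-2 blades = C(m, 2) = C(6, 2)
= 6*5/2 = 15


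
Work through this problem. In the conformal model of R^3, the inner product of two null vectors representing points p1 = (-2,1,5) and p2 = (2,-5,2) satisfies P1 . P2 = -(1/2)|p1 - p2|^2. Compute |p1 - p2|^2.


p1 - p2 = (-4, 6, 3)
|p1 - p2|^2 = (-4)^2 + 6^2 + 3^2
= 16 + 36 + 9
= 61


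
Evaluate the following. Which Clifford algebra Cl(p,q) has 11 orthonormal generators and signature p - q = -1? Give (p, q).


We need p + q = 11 and p - q = -1.
Adding: 2p = 11 + (-1) = 10, so p = 5.
Then q = 11 - 5 = 6.
(p, q) = (5, 6)


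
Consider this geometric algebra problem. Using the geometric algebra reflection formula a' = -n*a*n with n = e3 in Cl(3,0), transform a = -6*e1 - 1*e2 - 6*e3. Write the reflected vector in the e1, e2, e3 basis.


Reflection formula: a' = -n*a*n, with n = e3 (unit vector, n^2 = 1).
For reflection through hyperplane perp to e3:
The component along e3 flips sign, others stay.
a = (-6, -1, -6)
a' = (-6, -1, 6)
a' = -6*e1 - 1*e2 + 6*e3


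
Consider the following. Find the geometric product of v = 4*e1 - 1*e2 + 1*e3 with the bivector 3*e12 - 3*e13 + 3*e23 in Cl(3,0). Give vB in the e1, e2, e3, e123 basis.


vB has grade-1 (vector) and grade-3 (trivector) parts: vB = (v _| B) + (v ^ B).
Vector part <vB>_1:
  e1: -v2*b12 - v3*b13 = -(-1)*(3) - (1)*(-3) = 6
  e2: v1*b12 - v3*b23 = (4)*(3) - (1)*(3) = 9
  e3: v1*b13 + v2*b23 = (4)*(-3) + (-1)*(3) = -15
Trivector part <vB>_3:
  e123: v1*b23 - v2*b13 + v3*b12 = (4)*(3) - (-1)*(-3) + (1)*(3) = 12
vB = 6*e1 + 9*e2 - 15*e3 + 12*e123


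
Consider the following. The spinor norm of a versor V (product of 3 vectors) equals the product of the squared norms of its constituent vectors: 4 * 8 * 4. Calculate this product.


Spinor norm N(V) = |v1|^2 * |v2|^2 * ... * |v3|^2
= 4 * 8 * 4
Running product: 4, 32, 128
N(V) = 128


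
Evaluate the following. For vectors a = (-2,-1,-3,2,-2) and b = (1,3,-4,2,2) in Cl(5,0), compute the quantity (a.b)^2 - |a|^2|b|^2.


a . b = (-2)*1 + (-1)*3 + (-3)*(-4) + 2*2 + (-2)*2
= -2 + (-3) + 12 + 4 + (-4) = 7
|a|^2 = (-2)^2 + (-1)^2 + (-3)^2 + 2^2 + (-2)^2 = 22
|b|^2 = 1^2 + 3^2 + (-4)^2 + 2^2 + 2^2 = 34
(a.b)^2 = 7^2 = 49
|a|^2 * |b|^2 = 22 * 34 = 748
Result = 49 - 748 = -699


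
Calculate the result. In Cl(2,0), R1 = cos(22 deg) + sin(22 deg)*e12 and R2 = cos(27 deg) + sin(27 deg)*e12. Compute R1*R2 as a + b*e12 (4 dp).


Same-plane rotors commute and their half-angles add:
R1*R2 = cos(a1 + a2) + sin(a1 + a2)*e12.
a1 + a2 = 22 + 27 = 49 deg
cos(49 deg) = 0.6561
sin(49 deg) = 0.7547
R1*R2 = 0.6561 + 0.7547*e12


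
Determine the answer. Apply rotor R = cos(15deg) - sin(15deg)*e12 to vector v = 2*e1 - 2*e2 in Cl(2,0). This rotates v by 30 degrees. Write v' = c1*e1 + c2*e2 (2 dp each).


Rotor R = cos(15deg) - sin(15deg)*e12
Rotation angle theta = 2 * 15 = 30 degrees
v' = R*v*~R rotates v by theta.
cos(30deg) = 0.8660, sin(30deg) = 0.5000
v'_1 = 2*cos(30deg) - (-2)*sin(30deg)
= 2*0.8660 - (-2)*0.5000
= 2.73
v'_2 = 2*sin(30deg) + (-2)*cos(30deg)
= 2*0.5000 + (-2)*0.8660
= -0.73
v' = 2.73*e1 - 0.73*e2


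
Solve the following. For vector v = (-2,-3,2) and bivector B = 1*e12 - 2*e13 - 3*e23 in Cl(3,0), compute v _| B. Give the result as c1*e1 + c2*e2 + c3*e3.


Left contraction v _| B = <vB>_1 (grade-1 part of the geometric product vB).
Using e1_|e12 = e2, e2_|e12 = -e1, e1_|e13 = e3, e3_|e13 = -e1, e2_|e23 = e3, e3_|e23 = -e2:
e1 coeff: -v2*b12 - v3*b13 = -(-3)*(1) - (2)*(-2) = 7
e2 coeff: v1*b12 - v3*b23 = (-2)*(1) - (2)*(-3) = 4
e3 coeff: v1*b13 + v2*b23 = (-2)*(-2) + (-3)*(-3) = 13
v _| B = 7*e1 + 4*e2 + 13*e3


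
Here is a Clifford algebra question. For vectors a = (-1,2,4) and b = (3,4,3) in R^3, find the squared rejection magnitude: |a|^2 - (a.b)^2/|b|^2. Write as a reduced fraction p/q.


|a|^2 = (-1)^2 + 2^2 + 4^2 = 21
|b|^2 = 3^2 + 4^2 + 3^2 = 34
a . b = (-1)*3 + 2*4 + 4*3 = 17
(a.b)^2 = 17^2 = 289
|rej|^2 = 21 - 289/34
= (714 - 289)/34
= 425/34
In lowest terms: 25/2


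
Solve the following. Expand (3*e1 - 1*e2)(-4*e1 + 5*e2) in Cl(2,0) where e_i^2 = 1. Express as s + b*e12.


Expand: (3*e1 - 1*e2)(-4*e1 + 5*e2)
= 3*(-4)*e1e1 + 3*5*e1e2 + (-1)*(-4)*e2e1 + (-1)*5*e2e2
Using e1^2 = e2^2 = 1, e2e1 = -e1e2:
Scalar part s = 3*(-4) + (-1)*5 = -12 + (-5) = -17
Bivector part b = 3*5 - (-1)*(-4) = 15 - 4 = 11
uv = -17 + 11*e12


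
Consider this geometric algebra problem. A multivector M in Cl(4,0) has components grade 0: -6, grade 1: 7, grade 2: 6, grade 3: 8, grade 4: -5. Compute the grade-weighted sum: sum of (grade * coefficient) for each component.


Grade-weighted sum = sum of grade_k * coefficient_k
0*(-6) = 0
1*7 = 7
2*6 = 12
3*8 = 24
4*(-5) = -20
Total = 0 + 7 + 12 + 24 + (-20) = 23


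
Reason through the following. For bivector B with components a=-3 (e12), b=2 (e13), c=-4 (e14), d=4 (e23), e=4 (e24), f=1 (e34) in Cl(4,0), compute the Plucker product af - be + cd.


Plucker relation: af - be + cd
a*f = (-3)*1 = -3
b*e = 2*4 = 8
c*d = (-4)*4 = -16
af - be + cd = -3 - 8 + (-16)
= -27


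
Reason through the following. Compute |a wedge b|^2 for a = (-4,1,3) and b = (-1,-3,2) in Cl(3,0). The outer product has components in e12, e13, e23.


a wedge b = (a1*b2 - a2*b1)*e12 + (a1*b3 - a3*b1)*e13 + (a2*b3 - a3*b2)*e23
e12 coeff: (-4)*(-3) - 1*(-1) = 12 - (-1) = 13
e13 coeff: (-4)*2 - 3*(-1) = -8 - (-3) = -5
e23 coeff: 1*2 - 3*(-3) = 2 - (-9) = 11
|a wedge b|^2 = 13^2 + (-5)^2 + 11^2
= 169 + 25 + 121
= 315


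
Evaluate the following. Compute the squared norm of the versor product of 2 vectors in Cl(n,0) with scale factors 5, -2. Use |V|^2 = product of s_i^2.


Each vector v_i has |v_i|^2 = s_i^2
Squared scales: 5^2 = 25, (-2)^2 = 4
|V|^2 = 25 * 4
= 100


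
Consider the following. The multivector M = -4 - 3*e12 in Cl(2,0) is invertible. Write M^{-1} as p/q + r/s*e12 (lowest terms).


M = -4 - 3*e12, where e12^2 = -1.
Since M commutes with its reverse ~M = a - b*e12, M * ~M = a^2 - b^2*e12^2 = a^2 + b^2.
So M^{-1} = ~M / (a^2 + b^2) = (a - b*e12)/(a^2 + b^2).
a^2 + b^2 = 16 + 9 = 25
Scalar part = -4/25 = -4/25
Bivector coeff = 3/25 = 3/25
M^{-1} = -4/25 + 3/25*e12


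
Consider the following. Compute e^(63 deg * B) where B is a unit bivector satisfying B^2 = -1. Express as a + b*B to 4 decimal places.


For a unit bivector B with B^2 = -1, the exponential series gives
e^(theta*B) = cos(theta) + sin(theta)*B (the GA analogue of Euler's formula).
theta = 63 degrees = 1.099557 rad
cos(63 deg) = 0.4540
sin(63 deg) = 0.8910
exp(theta*B) = 0.4540 + 0.8910*B


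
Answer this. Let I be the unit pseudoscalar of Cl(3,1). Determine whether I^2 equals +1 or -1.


The pseudoscalar I = e1...e_n (product of all n generators) of Cl(p,q) satisfies I^2 = (-1)^(q + n(n-1)/2).
p = 3, q = 1, n = p + q = 4
n(n-1)/2 = 4 * 3 / 2 = 6
Exponent = q + n(n-1)/2 = 1 + 6 = 7
I^2 = (-1)^7 = -1


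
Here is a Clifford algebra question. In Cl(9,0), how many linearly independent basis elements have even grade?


Even subalgebra dimension = 2^(n-1)
n = 9 + 0 = 9
2^(9 - 1) = 2^8 = 256
Verification: sum of C(9,k) for even k = 1 + 36 + 126 + 84 + 9 = 256
Result = 256


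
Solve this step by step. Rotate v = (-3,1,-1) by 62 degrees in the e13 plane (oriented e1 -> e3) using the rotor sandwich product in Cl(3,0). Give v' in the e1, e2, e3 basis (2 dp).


Rotor R = cos(31deg) - sin(31deg)*e13
Rotation angle theta = 2 * 31 = 62 degrees in the e13 plane (e1 -> e3).
The component perpendicular to the plane (e2) is invariant: v'_2 = v2 = 1.00
cos(62deg) = 0.4695, sin(62deg) = 0.8829
v'_1 = v1*cos(theta) - v3*sin(theta) = -3*0.4695 - (-1)*0.8829 = -0.53
v'_3 = v1*sin(theta) + v3*cos(theta) = -3*0.8829 + (-1)*0.4695 = -3.12
v' = -0.53*e1 + 1.00*e2 - 3.12*e3


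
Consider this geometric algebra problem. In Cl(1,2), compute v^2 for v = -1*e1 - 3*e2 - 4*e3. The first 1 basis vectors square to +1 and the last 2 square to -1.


v^2 = sum of c_i^2 * e_i^2
Positive signature terms (e_i^2 = +1): (-1)^2 = 1
Negative signature terms (e_j^2 = -1): (-3)^2 + (-4)^2 = 25
v^2 = 1 - 25 = -24


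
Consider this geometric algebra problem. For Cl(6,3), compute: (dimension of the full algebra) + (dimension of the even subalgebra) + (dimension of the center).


n = 6 + 3 = 9
Total dim = 2^9 = 512
Even subalgebra dim = 2^8 = 256
n is odd, so center dim = 2
Sum = 512 + 256 + 2 = 770


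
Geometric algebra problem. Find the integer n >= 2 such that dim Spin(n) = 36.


dim Spin(n) = dim so(n) = n(n-1)/2.
Solve n(n-1)/2 = 36, i.e. n^2 - n - 72 = 0.
Discriminant = 1 + 8*36 = 289
n = (1 + sqrt(289))/2 = (1 + 17)/2 = 9


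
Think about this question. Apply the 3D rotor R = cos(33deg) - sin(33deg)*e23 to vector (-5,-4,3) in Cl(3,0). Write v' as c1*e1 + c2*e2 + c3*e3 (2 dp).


Rotor R = cos(33deg) - sin(33deg)*e23
Rotation angle theta = 2 * 33 = 66 degrees in the e23 plane (e2 -> e3).
The component perpendicular to the plane (e1) is invariant: v'_1 = v1 = -5.00
cos(66deg) = 0.4067, sin(66deg) = 0.9135
v'_2 = v2*cos(theta) - v3*sin(theta) = -4*0.4067 - 3*0.9135 = -4.37
v'_3 = v2*sin(theta) + v3*cos(theta) = -4*0.9135 + 3*0.4067 = -2.43
v' = -5.00*e1 - 4.37*e2 - 2.43*e3


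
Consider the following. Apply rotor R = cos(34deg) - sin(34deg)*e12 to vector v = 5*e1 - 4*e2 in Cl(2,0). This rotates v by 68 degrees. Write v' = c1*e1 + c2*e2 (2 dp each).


Rotor R = cos(34deg) - sin(34deg)*e12
Rotation angle theta = 2 * 34 = 68 degrees
v' = R*v*~R rotates v by theta.
cos(68deg) = 0.3746, sin(68deg) = 0.9272
v'_1 = 5*cos(68deg) - (-4)*sin(68deg)
= 5*0.3746 - (-4)*0.9272
= 5.58
v'_2 = 5*sin(68deg) + (-4)*cos(68deg)
= 5*0.9272 + (-4)*0.3746
= 3.14
v' = 5.58*e1 + 3.14*e2


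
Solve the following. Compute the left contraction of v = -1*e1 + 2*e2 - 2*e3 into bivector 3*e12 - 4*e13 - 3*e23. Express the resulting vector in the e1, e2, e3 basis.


Left contraction v _| B = <vB>_1 (grade-1 part of the geometric product vB).
Using e1_|e12 = e2, e2_|e12 = -e1, e1_|e13 = e3, e3_|e13 = -e1, e2_|e23 = e3, e3_|e23 = -e2:
e1 coeff: -v2*b12 - v3*b13 = -(2)*(3) - (-2)*(-4) = -14
e2 coeff: v1*b12 - v3*b23 = (-1)*(3) - (-2)*(-3) = -9
e3 coeff: v1*b13 + v2*b23 = (-1)*(-4) + (2)*(-3) = -2
v _| B = -14*e1 - 9*e2 - 2*e3


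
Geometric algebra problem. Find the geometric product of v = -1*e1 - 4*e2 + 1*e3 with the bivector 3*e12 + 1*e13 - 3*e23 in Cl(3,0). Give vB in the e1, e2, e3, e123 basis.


vB has grade-1 (vector) and grade-3 (trivector) parts: vB = (v _| B) + (v ^ B).
Vector part <vB>_1:
  e1: -v2*b12 - v3*b13 = -(-4)*(3) - (1)*(1) = 11
  e2: v1*b12 - v3*b23 = (-1)*(3) - (1)*(-3) = 0
  e3: v1*b13 + v2*b23 = (-1)*(1) + (-4)*(-3) = 11
Trivector part <vB>_3:
  e123: v1*b23 - v2*b13 + v3*b12 = (-1)*(-3) - (-4)*(1) + (1)*(3) = 10
vB = 11*e1 + 0*e2 + 11*e3 + 10*e123


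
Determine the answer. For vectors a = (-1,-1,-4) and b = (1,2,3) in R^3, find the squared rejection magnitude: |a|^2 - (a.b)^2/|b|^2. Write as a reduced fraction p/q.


|a|^2 = (-1)^2 + (-1)^2 + (-4)^2 = 18
|b|^2 = 1^2 + 2^2 + 3^2 = 14
a . b = (-1)*1 + (-1)*2 + (-4)*3 = -15
(a.b)^2 = (-15)^2 = 225
|rej|^2 = 18 - 225/14
= (252 - 225)/14
= 27/14
In lowest terms: 27/14


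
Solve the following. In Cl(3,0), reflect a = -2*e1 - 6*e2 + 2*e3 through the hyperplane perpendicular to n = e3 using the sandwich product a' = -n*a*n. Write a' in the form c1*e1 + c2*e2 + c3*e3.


Reflection formula: a' = -n*a*n, with n = e3 (unit vector, n^2 = 1).
For reflection through hyperplane perp to e3:
The component along e3 flips sign, others stay.
a = (-2, -6, 2)
a' = (-2, -6, -2)
a' = -2*e1 - 6*e2 - 2*e3


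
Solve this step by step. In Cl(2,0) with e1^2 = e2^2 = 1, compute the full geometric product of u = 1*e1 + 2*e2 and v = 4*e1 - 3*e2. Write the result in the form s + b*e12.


Expand: (1*e1 + 2*e2)(4*e1 - 3*e2)
= 1*4*e1e1 + 1*(-3)*e1e2 + 2*4*e2e1 + 2*(-3)*e2e2
Using e1^2 = e2^2 = 1, e2e1 = -e1e2:
Scalar part s = 1*4 + 2*(-3) = 4 + (-6) = -2
Bivector part b = 1*(-3) - 2*4 = -3 - 8 = -11
uv = -2 - 11*e12


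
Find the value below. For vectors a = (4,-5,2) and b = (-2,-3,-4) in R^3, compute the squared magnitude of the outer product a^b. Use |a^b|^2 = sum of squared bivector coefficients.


a wedge b = (a1*b2 - a2*b1)*e12 + (a1*b3 - a3*b1)*e13 + (a2*b3 - a3*b2)*e23
e12 coeff: 4*(-3) - (-5)*(-2) = -12 - 10 = -22
e13 coeff: 4*(-4) - 2*(-2) = -16 - (-4) = -12
e23 coeff: (-5)*(-4) - 2*(-3) = 20 - (-6) = 26
|a wedge b|^2 = (-22)^2 + (-12)^2 + 26^2
= 484 + 144 + 676
= 1304


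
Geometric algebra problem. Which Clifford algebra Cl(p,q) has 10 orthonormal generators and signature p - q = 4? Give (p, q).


We need p + q = 10 and p - q = 4.
Adding: 2p = 10 + 4 = 14, so p = 7.
Then q = 10 - 7 = 3.
(p, q) = (7, 3)


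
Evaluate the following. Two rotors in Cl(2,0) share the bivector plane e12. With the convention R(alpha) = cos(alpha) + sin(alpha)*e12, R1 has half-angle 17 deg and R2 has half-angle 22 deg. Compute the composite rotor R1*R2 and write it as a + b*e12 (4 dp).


Same-plane rotors commute and their half-angles add:
R1*R2 = cos(a1 + a2) + sin(a1 + a2)*e12.
a1 + a2 = 17 + 22 = 39 deg
cos(39 deg) = 0.7771
sin(39 deg) = 0.6293
R1*R2 = 0.7771 + 0.6293*e12


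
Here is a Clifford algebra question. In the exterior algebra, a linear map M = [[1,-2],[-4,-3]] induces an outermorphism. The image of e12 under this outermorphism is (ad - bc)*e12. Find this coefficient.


The outermorphism of a linear map f sends e1^e2 to f(e1)^f(e2).
f(e1) = 1*e1 - 4*e2
f(e2) = -2*e1 - 3*e2
f(e1) ^ f(e2) = (1*e1 - 4*e2) ^ (-2*e1 - 3*e2)
= 1*(-3)*e12 + (-4)*(-2)*e21
= (-3 - 8)*e12
= -11*e12
Coefficient = -11


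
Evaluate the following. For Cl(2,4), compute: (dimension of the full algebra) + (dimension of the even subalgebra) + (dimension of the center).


n = 2 + 4 = 6
Total dim = 2^6 = 64
Even subalgebra dim = 2^5 = 32
n is even, so center dim = 1
Sum = 64 + 32 + 1 = 97


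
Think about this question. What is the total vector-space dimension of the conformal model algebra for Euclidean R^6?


The conformal model of R^6 uses Cl(7,1): the 6 Euclidean generators plus two extra orthogonal generators e+ (e+^2 = +1) and e- (e-^2 = -1), from which the null vectors e0, einf are built.
Number of generators m = 6 + 2 = 8.
dim Cl(p,q) = 2^m = 2^8 = 256


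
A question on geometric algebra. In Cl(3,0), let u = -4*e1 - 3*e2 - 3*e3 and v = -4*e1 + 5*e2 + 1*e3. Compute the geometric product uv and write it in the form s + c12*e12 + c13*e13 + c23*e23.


In Cl(3,0): e_i^2 = 1, e_ie_j = -e_je_i for i != j.
Scalar part = u . v = (-4)*(-4) + (-3)*5 + (-3)*1
= 16 + (-15) + (-3) = -2
e12 coeff = (-4)*5 - (-3)*(-4) = -20 - 12 = -32
e13 coeff = (-4)*1 - (-3)*(-4) = -4 - 12 = -16
e23 coeff = (-3)*1 - (-3)*5 = -3 - (-15) = 12
uv = -2 - 32*e12 - 16*e13 + 12*e23


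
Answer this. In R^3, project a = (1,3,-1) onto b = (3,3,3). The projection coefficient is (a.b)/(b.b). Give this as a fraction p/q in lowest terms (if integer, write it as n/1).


Projection coefficient = (a . b) / (b . b)
a . b = 1*3 + 3*3 + (-1)*3
= 3 + 9 + (-3) = 9
b . b = 3^2 + 3^2 + 3^2
= 9 + 9 + 9 = 27
Coefficient = 9/27
In lowest terms: 1/3


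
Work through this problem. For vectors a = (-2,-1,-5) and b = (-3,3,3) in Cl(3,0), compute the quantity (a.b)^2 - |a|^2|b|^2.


a . b = (-2)*(-3) + (-1)*3 + (-5)*3
= 6 + (-3) + (-15) = -12
|a|^2 = (-2)^2 + (-1)^2 + (-5)^2 = 30
|b|^2 = (-3)^2 + 3^2 + 3^2 = 27
(a.b)^2 = (-12)^2 = 144
|a|^2 * |b|^2 = 30 * 27 = 810
Result = 144 - 810 = -666


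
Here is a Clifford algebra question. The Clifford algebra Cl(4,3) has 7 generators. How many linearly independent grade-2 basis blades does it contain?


Number of grade-k basis blades in Cl(p,q) with n = p + q is C(n, k).
n = 4 + 3 = 7
C(7, 2) = 7! / (2! * 5!)
= 5040 / (2 * 120)
= 21


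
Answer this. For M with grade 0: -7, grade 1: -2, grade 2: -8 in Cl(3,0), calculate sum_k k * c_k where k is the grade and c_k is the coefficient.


Grade-weighted sum = sum of grade_k * coefficient_k
0*(-7) = 0
1*(-2) = -2
2*(-8) = -16
Total = 0 + (-2) + (-16) = -18


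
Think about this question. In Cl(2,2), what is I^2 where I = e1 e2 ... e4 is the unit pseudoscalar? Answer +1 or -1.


The pseudoscalar I = e1...e_n (product of all n generators) of Cl(p,q) satisfies I^2 = (-1)^(q + n(n-1)/2).
p = 2, q = 2, n = p + q = 4
n(n-1)/2 = 4 * 3 / 2 = 6
Exponent = q + n(n-1)/2 = 2 + 6 = 8
I^2 = (-1)^8 = +1


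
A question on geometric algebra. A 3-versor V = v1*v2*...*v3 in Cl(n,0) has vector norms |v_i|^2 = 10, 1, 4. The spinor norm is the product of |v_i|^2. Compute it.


Spinor norm N(V) = |v1|^2 * |v2|^2 * ... * |v3|^2
= 10 * 1 * 4
Running product: 10, 10, 40
N(V) = 40


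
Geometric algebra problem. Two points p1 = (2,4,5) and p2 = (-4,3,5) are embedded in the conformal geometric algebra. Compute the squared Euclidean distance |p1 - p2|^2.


p1 - p2 = (6, 1, 0)
|p1 - p2|^2 = 6^2 + 1^2 + 0^2
= 36 + 1 + 0
= 37


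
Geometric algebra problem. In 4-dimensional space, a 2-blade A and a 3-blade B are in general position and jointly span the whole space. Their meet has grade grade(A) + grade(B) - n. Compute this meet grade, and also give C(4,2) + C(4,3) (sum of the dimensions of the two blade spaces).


Meet grade = grade(A) + grade(B) - n
= 2 + 3 - 4 = 1
C(4,2) = 6
C(4,3) = 4
dim_A + dim_B = 6 + 4 = 10


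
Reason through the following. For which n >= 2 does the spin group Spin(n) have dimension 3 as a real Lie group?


dim Spin(n) = dim so(n) = n(n-1)/2.
Solve n(n-1)/2 = 3, i.e. n^2 - n - 6 = 0.
Discriminant = 1 + 8*3 = 25
n = (1 + sqrt(25))/2 = (1 + 5)/2 = 3


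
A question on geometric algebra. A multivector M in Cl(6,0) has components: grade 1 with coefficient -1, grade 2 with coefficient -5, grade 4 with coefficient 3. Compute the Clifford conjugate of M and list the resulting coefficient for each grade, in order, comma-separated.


Clifford conjugate sign for grade k: (-1)^(k(k+1)/2)
Grade 1: (-1)^(1*2/2) = (-1)^1 = -1, coeff -1 -> 1
Grade 2: (-1)^(2*3/2) = (-1)^3 = -1, coeff -5 -> 5
Grade 4: (-1)^(4*5/2) = (-1)^10 = 1, coeff 3 -> 3
Conjugated coefficients: 1, 5, 3


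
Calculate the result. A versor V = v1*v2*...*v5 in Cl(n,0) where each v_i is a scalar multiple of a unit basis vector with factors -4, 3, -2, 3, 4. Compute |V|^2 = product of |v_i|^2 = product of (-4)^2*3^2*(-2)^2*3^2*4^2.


Each vector v_i has |v_i|^2 = s_i^2
Squared scales: (-4)^2 = 16, 3^2 = 9, (-2)^2 = 4, 3^2 = 9, 4^2 = 16
|V|^2 = 16 * 9 * 4 * 9 * 16
= 82944


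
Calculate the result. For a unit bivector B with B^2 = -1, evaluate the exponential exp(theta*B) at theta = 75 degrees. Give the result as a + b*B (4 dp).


For a unit bivector B with B^2 = -1, the exponential series gives
e^(theta*B) = cos(theta) + sin(theta)*B (the GA analogue of Euler's formula).
theta = 75 degrees = 1.308997 rad
cos(75 deg) = 0.2588
sin(75 deg) = 0.9659
exp(theta*B) = 0.2588 + 0.9659*B


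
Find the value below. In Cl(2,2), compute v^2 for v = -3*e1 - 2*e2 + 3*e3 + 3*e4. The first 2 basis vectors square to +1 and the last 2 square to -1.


v^2 = sum of c_i^2 * e_i^2
Positive signature terms (e_i^2 = +1): (-3)^2 + (-2)^2 = 13
Negative signature terms (e_j^2 = -1): 3^2 + 3^2 = 18
v^2 = 13 - 18 = -5


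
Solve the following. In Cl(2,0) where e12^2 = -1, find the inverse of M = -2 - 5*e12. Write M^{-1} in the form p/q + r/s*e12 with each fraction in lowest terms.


M = -2 - 5*e12, where e12^2 = -1.
Since M commutes with its reverse ~M = a - b*e12, M * ~M = a^2 - b^2*e12^2 = a^2 + b^2.
So M^{-1} = ~M / (a^2 + b^2) = (a - b*e12)/(a^2 + b^2).
a^2 + b^2 = 4 + 25 = 29
Scalar part = -2/29 = -2/29
Bivector coeff = 5/29 = 5/29
M^{-1} = -2/29 + 5/29*e12


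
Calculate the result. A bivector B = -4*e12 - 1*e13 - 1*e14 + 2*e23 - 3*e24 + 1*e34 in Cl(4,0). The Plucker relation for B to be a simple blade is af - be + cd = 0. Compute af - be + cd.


Plucker relation: af - be + cd
a*f = (-4)*1 = -4
b*e = (-1)*(-3) = 3
c*d = (-1)*2 = -2
af - be + cd = -4 - 3 + (-2)
= -9


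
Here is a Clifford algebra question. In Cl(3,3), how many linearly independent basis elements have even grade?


Even subalgebra dimension = 2^(n-1)
n = 3 + 3 = 6
2^(6 - 1) = 2^5 = 32
Verification: sum of C(6,k) for even k = 1 + 15 + 15 + 1 = 32
Result = 32


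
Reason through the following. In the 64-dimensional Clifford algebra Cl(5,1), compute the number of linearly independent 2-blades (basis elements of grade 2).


Number of grade-k basis blades in Cl(p,q) with n = p + q is C(n, k).
n = 5 + 1 = 6
C(6, 2) = 6! / (2! * 4!)
= 720 / (2 * 24)
= 15


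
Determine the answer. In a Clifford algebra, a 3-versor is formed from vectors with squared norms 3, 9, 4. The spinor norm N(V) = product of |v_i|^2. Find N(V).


Spinor norm N(V) = |v1|^2 * |v2|^2 * ... * |v3|^2
= 3 * 9 * 4
Running product: 3, 27, 108
N(V) = 108


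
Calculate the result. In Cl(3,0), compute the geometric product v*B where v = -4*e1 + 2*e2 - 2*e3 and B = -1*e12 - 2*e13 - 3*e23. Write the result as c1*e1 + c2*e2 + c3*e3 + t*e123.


vB has grade-1 (vector) and grade-3 (trivector) parts: vB = (v _| B) + (v ^ B).
Vector part <vB>_1:
  e1: -v2*b12 - v3*b13 = -(2)*(-1) - (-2)*(-2) = -2
  e2: v1*b12 - v3*b23 = (-4)*(-1) - (-2)*(-3) = -2
  e3: v1*b13 + v2*b23 = (-4)*(-2) + (2)*(-3) = 2
Trivector part <vB>_3:
  e123: v1*b23 - v2*b13 + v3*b12 = (-4)*(-3) - (2)*(-2) + (-2)*(-1) = 18
vB = -2*e1 - 2*e2 + 2*e3 + 18*e123


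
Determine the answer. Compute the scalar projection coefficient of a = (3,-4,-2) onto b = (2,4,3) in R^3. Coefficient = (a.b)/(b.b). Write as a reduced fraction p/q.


Projection coefficient = (a . b) / (b . b)
a . b = 3*2 + (-4)*4 + (-2)*3
= 6 + (-16) + (-6) = -16
b . b = 2^2 + 4^2 + 3^2
= 4 + 16 + 9 = 29
Coefficient = -16/29
In lowest terms: -16/29


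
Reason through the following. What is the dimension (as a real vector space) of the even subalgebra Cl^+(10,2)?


Even subalgebra dimension = 2^(n-1)
n = 10 + 2 = 12
2^(12 - 1) = 2^11 = 2048
Verification: sum of C(12,k) for even k = 1 + 66 + 495 + 924 + 495 + 66 + 1 = 2048
Result = 2048


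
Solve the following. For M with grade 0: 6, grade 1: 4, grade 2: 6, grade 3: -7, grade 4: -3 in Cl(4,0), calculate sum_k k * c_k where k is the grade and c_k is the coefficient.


Grade-weighted sum = sum of grade_k * coefficient_k
0*6 = 0
1*4 = 4
2*6 = 12
3*(-7) = -21
4*(-3) = -12
Total = 0 + 4 + 12 + (-21) + (-12) = -17


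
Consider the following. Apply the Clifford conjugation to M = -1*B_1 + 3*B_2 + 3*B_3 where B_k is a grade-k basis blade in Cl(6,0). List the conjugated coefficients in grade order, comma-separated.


Clifford conjugate sign for grade k: (-1)^(k(k+1)/2)
Grade 1: (-1)^(1*2/2) = (-1)^1 = -1, coeff -1 -> 1
Grade 2: (-1)^(2*3/2) = (-1)^3 = -1, coeff 3 -> -3
Grade 3: (-1)^(3*4/2) = (-1)^6 = 1, coeff 3 -> 3
Conjugated coefficients: 1, -3, 3


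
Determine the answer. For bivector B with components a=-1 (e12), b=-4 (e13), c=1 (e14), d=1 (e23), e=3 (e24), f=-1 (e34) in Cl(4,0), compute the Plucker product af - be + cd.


Plucker relation: af - be + cd
a*f = (-1)*(-1) = 1
b*e = (-4)*3 = -12
c*d = 1*1 = 1
af - be + cd = 1 - (-12) + 1
= 14


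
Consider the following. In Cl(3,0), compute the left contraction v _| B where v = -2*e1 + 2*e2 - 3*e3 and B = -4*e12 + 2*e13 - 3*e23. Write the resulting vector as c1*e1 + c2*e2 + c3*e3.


Left contraction v _| B = <vB>_1 (grade-1 part of the geometric product vB).
Using e1_|e12 = e2, e2_|e12 = -e1, e1_|e13 = e3, e3_|e13 = -e1, e2_|e23 = e3, e3_|e23 = -e2:
e1 coeff: -v2*b12 - v3*b13 = -(2)*(-4) - (-3)*(2) = 14
e2 coeff: v1*b12 - v3*b23 = (-2)*(-4) - (-3)*(-3) = -1
e3 coeff: v1*b13 + v2*b23 = (-2)*(2) + (2)*(-3) = -10
v _| B = 14*e1 - 1*e2 - 10*e3


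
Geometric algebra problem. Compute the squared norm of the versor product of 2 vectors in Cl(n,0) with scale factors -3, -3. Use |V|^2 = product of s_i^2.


Each vector v_i has |v_i|^2 = s_i^2
Squared scales: (-3)^2 = 9, (-3)^2 = 9
|V|^2 = 9 * 9
= 81


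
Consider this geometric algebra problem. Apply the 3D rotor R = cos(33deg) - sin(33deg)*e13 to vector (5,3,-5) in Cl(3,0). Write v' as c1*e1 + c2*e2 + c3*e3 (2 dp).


Rotor R = cos(33deg) - sin(33deg)*e13
Rotation angle theta = 2 * 33 = 66 degrees in the e13 plane (e1 -> e3).
The component perpendicular to the plane (e2) is invariant: v'_2 = v2 = 3.00
cos(66deg) = 0.4067, sin(66deg) = 0.9135
v'_1 = v1*cos(theta) - v3*sin(theta) = 5*0.4067 - (-5)*0.9135 = 6.60
v'_3 = v1*sin(theta) + v3*cos(theta) = 5*0.9135 + (-5)*0.4067 = 2.53
v' = 6.60*e1 + 3.00*e2 + 2.53*e3


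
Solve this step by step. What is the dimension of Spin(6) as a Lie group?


Spin(n) double-covers SO(n); both have Lie algebra so(n) of dimension n(n-1)/2.
n = 6
n(n-1) = 6 * 5 = 30
dim Spin(6) = 30/2 = 15


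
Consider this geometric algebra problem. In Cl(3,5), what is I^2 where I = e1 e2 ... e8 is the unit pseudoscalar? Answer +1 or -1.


The pseudoscalar I = e1...e_n (product of all n generators) of Cl(p,q) satisfies I^2 = (-1)^(q + n(n-1)/2).
p = 3, q = 5, n = p + q = 8
n(n-1)/2 = 8 * 7 / 2 = 28
Exponent = q + n(n-1)/2 = 5 + 28 = 33
I^2 = (-1)^33 = -1


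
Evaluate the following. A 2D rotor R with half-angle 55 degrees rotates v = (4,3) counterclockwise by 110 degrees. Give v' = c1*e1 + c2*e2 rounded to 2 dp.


Rotor R = cos(55deg) - sin(55deg)*e12
Rotation angle theta = 2 * 55 = 110 degrees
v' = R*v*~R rotates v by theta.
cos(110deg) = -0.3420, sin(110deg) = 0.9397
v'_1 = 4*cos(110deg) - 3*sin(110deg)
= 4*(-0.3420) - 3*0.9397
= -4.19
v'_2 = 4*sin(110deg) + 3*cos(110deg)
= 4*0.9397 + 3*(-0.3420)
= 2.73
v' = -4.19*e1 + 2.73*e2


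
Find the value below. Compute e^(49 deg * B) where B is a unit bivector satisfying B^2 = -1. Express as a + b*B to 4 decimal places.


For a unit bivector B with B^2 = -1, the exponential series gives
e^(theta*B) = cos(theta) + sin(theta)*B (the GA analogue of Euler's formula).
theta = 49 degrees = 0.855211 rad
cos(49 deg) = 0.6561
sin(49 deg) = 0.7547
exp(theta*B) = 0.6561 + 0.7547*B


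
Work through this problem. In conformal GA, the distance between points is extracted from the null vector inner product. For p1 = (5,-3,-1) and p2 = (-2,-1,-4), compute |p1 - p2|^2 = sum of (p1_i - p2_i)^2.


p1 - p2 = (7, -2, 3)
|p1 - p2|^2 = 7^2 + (-2)^2 + 3^2
= 49 + 4 + 9
= 62


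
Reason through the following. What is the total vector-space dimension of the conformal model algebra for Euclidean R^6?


The conformal model of R^6 uses Cl(7,1): the 6 Euclidean generators plus two extra orthogonal generators e+ (e+^2 = +1) and e- (e-^2 = -1), from which the null vectors e0, einf are built.
Number of generators m = 6 + 2 = 8.
dim Cl(p,q) = 2^m = 2^8 = 256


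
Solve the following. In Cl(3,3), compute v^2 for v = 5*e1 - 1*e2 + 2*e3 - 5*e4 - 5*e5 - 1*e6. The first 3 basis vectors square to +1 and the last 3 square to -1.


v^2 = sum of c_i^2 * e_i^2
Positive signature terms (e_i^2 = +1): 5^2 + (-1)^2 + 2^2 = 30
Negative signature terms (e_j^2 = -1): (-5)^2 + (-5)^2 + (-1)^2 = 51
v^2 = 30 - 51 = -21


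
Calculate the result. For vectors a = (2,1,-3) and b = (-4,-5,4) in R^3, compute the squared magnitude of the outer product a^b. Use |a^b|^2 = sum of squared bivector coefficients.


a wedge b = (a1*b2 - a2*b1)*e12 + (a1*b3 - a3*b1)*e13 + (a2*b3 - a3*b2)*e23
e12 coeff: 2*(-5) - 1*(-4) = -10 - (-4) = -6
e13 coeff: 2*4 - (-3)*(-4) = 8 - 12 = -4
e23 coeff: 1*4 - (-3)*(-5) = 4 - 15 = -11
|a wedge b|^2 = (-6)^2 + (-4)^2 + (-11)^2
= 36 + 16 + 121
= 173


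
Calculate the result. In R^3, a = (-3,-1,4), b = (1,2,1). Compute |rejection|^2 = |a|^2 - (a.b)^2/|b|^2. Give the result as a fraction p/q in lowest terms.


|a|^2 = (-3)^2 + (-1)^2 + 4^2 = 26
|b|^2 = 1^2 + 2^2 + 1^2 = 6
a . b = (-3)*1 + (-1)*2 + 4*1 = -1
(a.b)^2 = (-1)^2 = 1
|rej|^2 = 26 - 1/6
= (156 - 1)/6
= 155/6
In lowest terms: 155/6


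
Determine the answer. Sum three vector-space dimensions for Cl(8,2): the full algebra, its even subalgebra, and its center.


n = 8 + 2 = 10
Total dim = 2^10 = 1024
Even subalgebra dim = 2^9 = 512
n is even, so center dim = 1
Sum = 1024 + 512 + 1 = 1537


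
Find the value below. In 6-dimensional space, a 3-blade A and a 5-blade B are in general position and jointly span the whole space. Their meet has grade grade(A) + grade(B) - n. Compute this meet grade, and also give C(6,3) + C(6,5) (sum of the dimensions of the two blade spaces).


Meet grade = grade(A) + grade(B) - n
= 3 + 5 - 6 = 2
C(6,3) = 20
C(6,5) = 6
dim_A + dim_B = 20 + 6 = 26


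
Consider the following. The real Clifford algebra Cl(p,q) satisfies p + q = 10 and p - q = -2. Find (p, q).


We need p + q = 10 and p - q = -2.
Adding: 2p = 10 + (-2) = 8, so p = 4.
Then q = 10 - 4 = 6.
(p, q) = (4, 6)


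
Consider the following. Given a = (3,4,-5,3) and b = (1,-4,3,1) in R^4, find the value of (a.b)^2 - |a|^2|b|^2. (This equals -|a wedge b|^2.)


a . b = 3*1 + 4*(-4) + (-5)*3 + 3*1
= 3 + (-16) + (-15) + 3 = -25
|a|^2 = 3^2 + 4^2 + (-5)^2 + 3^2 = 59
|b|^2 = 1^2 + (-4)^2 + 3^2 + 1^2 = 27
(a.b)^2 = (-25)^2 = 625
|a|^2 * |b|^2 = 59 * 27 = 1593
Result = 625 - 1593 = -968


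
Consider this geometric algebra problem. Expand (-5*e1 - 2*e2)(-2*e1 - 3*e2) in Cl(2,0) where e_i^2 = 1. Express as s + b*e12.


Expand: (-5*e1 - 2*e2)(-2*e1 - 3*e2)
= (-5)*(-2)*e1e1 + (-5)*(-3)*e1e2 + (-2)*(-2)*e2e1 + (-2)*(-3)*e2e2
Using e1^2 = e2^2 = 1, e2e1 = -e1e2:
Scalar part s = (-5)*(-2) + (-2)*(-3) = 10 + 6 = 16
Bivector part b = (-5)*(-3) - (-2)*(-2) = 15 - 4 = 11
uv = 16 + 11*e12


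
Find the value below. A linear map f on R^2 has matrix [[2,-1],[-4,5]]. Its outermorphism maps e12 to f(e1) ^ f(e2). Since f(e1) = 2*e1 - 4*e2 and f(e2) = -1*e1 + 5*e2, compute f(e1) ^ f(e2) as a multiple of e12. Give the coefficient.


The outermorphism of a linear map f sends e1^e2 to f(e1)^f(e2).
f(e1) = 2*e1 - 4*e2
f(e2) = -1*e1 + 5*e2
f(e1) ^ f(e2) = (2*e1 - 4*e2) ^ (-1*e1 + 5*e2)
= 2*5*e12 + (-4)*(-1)*e21
= (10 - 4)*e12
= 6*e12
Coefficient = 6


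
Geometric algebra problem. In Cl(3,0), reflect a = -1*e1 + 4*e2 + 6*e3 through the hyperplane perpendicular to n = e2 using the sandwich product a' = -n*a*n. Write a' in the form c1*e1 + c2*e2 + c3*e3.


Reflection formula: a' = -n*a*n, with n = e2 (unit vector, n^2 = 1).
For reflection through hyperplane perp to e2:
The component along e2 flips sign, others stay.
a = (-1, 4, 6)
a' = (-1, -4, 6)
a' = -1*e1 - 4*e2 + 6*e3


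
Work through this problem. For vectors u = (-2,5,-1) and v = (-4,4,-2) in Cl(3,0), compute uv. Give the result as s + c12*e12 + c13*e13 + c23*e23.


In Cl(3,0): e_i^2 = 1, e_ie_j = -e_je_i for i != j.
Scalar part = u . v = (-2)*(-4) + 5*4 + (-1)*(-2)
= 8 + 20 + 2 = 30
e12 coeff = (-2)*4 - 5*(-4) = -8 - (-20) = 12
e13 coeff = (-2)*(-2) - (-1)*(-4) = 4 - 4 = 0
e23 coeff = 5*(-2) - (-1)*4 = -10 - (-4) = -6
uv = 30 + 12*e12 + 0*e13 - 6*e23


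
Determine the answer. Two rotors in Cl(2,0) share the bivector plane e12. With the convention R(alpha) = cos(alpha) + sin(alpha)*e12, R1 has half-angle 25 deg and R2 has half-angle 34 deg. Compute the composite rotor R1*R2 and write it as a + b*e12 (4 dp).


Same-plane rotors commute and their half-angles add:
R1*R2 = cos(a1 + a2) + sin(a1 + a2)*e12.
a1 + a2 = 25 + 34 = 59 deg
cos(59 deg) = 0.5150
sin(59 deg) = 0.8572
R1*R2 = 0.5150 + 0.8572*e12


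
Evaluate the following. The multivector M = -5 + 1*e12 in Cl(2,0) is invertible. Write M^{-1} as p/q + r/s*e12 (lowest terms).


M = -5 + 1*e12, where e12^2 = -1.
Since M commutes with its reverse ~M = a - b*e12, M * ~M = a^2 - b^2*e12^2 = a^2 + b^2.
So M^{-1} = ~M / (a^2 + b^2) = (a - b*e12)/(a^2 + b^2).
a^2 + b^2 = 25 + 1 = 26
Scalar part = -5/26 = -5/26
Bivector coeff = -1/26 = -1/26
M^{-1} = -5/26 - 1/26*e12


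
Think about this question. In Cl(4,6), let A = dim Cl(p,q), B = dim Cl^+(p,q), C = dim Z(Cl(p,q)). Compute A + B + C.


n = 4 + 6 = 10
Total dim = 2^10 = 1024
Even subalgebra dim = 2^9 = 512
n is even, so center dim = 1
Sum = 1024 + 512 + 1 = 1537


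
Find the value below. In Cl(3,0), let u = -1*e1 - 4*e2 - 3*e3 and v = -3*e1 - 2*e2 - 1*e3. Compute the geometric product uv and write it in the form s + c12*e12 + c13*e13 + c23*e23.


In Cl(3,0): e_i^2 = 1, e_ie_j = -e_je_i for i != j.
Scalar part = u . v = (-1)*(-3) + (-4)*(-2) + (-3)*(-1)
= 3 + 8 + 3 = 14
e12 coeff = (-1)*(-2) - (-4)*(-3) = 2 - 12 = -10
e13 coeff = (-1)*(-1) - (-3)*(-3) = 1 - 9 = -8
e23 coeff = (-4)*(-1) - (-3)*(-2) = 4 - 6 = -2
uv = 14 - 10*e12 - 8*e13 - 2*e23


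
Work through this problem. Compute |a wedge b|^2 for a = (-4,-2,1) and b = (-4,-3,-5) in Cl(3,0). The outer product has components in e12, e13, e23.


a wedge b = (a1*b2 - a2*b1)*e12 + (a1*b3 - a3*b1)*e13 + (a2*b3 - a3*b2)*e23
e12 coeff: (-4)*(-3) - (-2)*(-4) = 12 - 8 = 4
e13 coeff: (-4)*(-5) - 1*(-4) = 20 - (-4) = 24
e23 coeff: (-2)*(-5) - 1*(-3) = 10 - (-3) = 13
|a wedge b|^2 = 4^2 + 24^2 + 13^2
= 16 + 576 + 169
= 761


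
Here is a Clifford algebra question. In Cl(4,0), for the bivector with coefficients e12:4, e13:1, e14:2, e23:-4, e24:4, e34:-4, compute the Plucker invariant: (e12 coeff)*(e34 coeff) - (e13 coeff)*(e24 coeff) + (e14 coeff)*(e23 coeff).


Plucker relation: af - be + cd
a*f = 4*(-4) = -16
b*e = 1*4 = 4
c*d = 2*(-4) = -8
af - be + cd = -16 - 4 + (-8)
= -28


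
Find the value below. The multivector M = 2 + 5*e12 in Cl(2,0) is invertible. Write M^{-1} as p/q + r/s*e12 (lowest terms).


M = 2 + 5*e12, where e12^2 = -1.
Since M commutes with its reverse ~M = a - b*e12, M * ~M = a^2 - b^2*e12^2 = a^2 + b^2.
So M^{-1} = ~M / (a^2 + b^2) = (a - b*e12)/(a^2 + b^2).
a^2 + b^2 = 4 + 25 = 29
Scalar part = 2/29 = 2/29
Bivector coeff = -5/29 = -5/29
M^{-1} = 2/29 - 5/29*e12


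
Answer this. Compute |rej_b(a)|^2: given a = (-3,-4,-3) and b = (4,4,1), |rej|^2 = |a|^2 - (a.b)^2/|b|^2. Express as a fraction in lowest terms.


|a|^2 = (-3)^2 + (-4)^2 + (-3)^2 = 34
|b|^2 = 4^2 + 4^2 + 1^2 = 33
a . b = (-3)*4 + (-4)*4 + (-3)*1 = -31
(a.b)^2 = (-31)^2 = 961
|rej|^2 = 34 - 961/33
= (1122 - 961)/33
= 161/33
In lowest terms: 161/33


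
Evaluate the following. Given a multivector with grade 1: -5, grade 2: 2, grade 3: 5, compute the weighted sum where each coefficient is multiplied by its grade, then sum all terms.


Grade-weighted sum = sum of grade_k * coefficient_k
1*(-5) = -5
2*2 = 4
3*5 = 15
Total = -5 + 4 + 15 = 14


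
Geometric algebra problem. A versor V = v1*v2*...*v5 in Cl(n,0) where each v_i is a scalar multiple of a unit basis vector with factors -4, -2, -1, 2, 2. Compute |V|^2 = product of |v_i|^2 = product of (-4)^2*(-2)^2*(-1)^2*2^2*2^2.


Each vector v_i has |v_i|^2 = s_i^2
Squared scales: (-4)^2 = 16, (-2)^2 = 4, (-1)^2 = 1, 2^2 = 4, 2^2 = 4
|V|^2 = 16 * 4 * 1 * 4 * 4
= 1024


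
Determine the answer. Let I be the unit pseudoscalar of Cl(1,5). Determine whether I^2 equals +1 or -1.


The pseudoscalar I = e1...e_n (product of all n generators) of Cl(p,q) satisfies I^2 = (-1)^(q + n(n-1)/2).
p = 1, q = 5, n = p + q = 6
n(n-1)/2 = 6 * 5 / 2 = 15
Exponent = q + n(n-1)/2 = 5 + 15 = 20
I^2 = (-1)^20 = +1


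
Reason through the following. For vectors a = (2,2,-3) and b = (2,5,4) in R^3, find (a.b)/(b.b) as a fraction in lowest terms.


Projection coefficient = (a . b) / (b . b)
a . b = 2*2 + 2*5 + (-3)*4
= 4 + 10 + (-12) = 2
b . b = 2^2 + 5^2 + 4^2
= 4 + 25 + 16 = 45
Coefficient = 2/45
In lowest terms: 2/45


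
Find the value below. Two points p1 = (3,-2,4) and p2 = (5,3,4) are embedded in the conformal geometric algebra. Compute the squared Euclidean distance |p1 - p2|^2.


p1 - p2 = (-2, -5, 0)
|p1 - p2|^2 = (-2)^2 + (-5)^2 + 0^2
= 4 + 25 + 0
= 29


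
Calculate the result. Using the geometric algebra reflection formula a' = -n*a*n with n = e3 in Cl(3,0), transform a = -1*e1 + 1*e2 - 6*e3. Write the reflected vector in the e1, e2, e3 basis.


Reflection formula: a' = -n*a*n, with n = e3 (unit vector, n^2 = 1).
For reflection through hyperplane perp to e3:
The component along e3 flips sign, others stay.
a = (-1, 1, -6)
a' = (-1, 1, 6)
a' = -1*e1 + 1*e2 + 6*e3


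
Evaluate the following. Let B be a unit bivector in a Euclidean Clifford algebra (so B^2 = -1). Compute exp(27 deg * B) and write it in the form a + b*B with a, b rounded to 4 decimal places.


For a unit bivector B with B^2 = -1, the exponential series gives
e^(theta*B) = cos(theta) + sin(theta)*B (the GA analogue of Euler's formula).
theta = 27 degrees = 0.471239 rad
cos(27 deg) = 0.8910
sin(27 deg) = 0.4540
exp(theta*B) = 0.8910 + 0.4540*B


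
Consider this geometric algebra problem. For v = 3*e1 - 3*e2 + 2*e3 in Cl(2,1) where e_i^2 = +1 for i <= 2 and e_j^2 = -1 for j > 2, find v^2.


v^2 = sum of c_i^2 * e_i^2
Positive signature terms (e_i^2 = +1): 3^2 + (-3)^2 = 18
Negative signature terms (e_j^2 = -1): 2^2 = 4
v^2 = 18 - 4 = 14


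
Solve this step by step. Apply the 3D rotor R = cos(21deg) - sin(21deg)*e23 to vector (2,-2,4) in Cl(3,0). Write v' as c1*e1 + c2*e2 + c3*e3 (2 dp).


Rotor R = cos(21deg) - sin(21deg)*e23
Rotation angle theta = 2 * 21 = 42 degrees in the e23 plane (e2 -> e3).
The component perpendicular to the plane (e1) is invariant: v'_1 = v1 = 2.00
cos(42deg) = 0.7431, sin(42deg) = 0.6691
v'_2 = v2*cos(theta) - v3*sin(theta) = -2*0.7431 - 4*0.6691 = -4.16
v'_3 = v2*sin(theta) + v3*cos(theta) = -2*0.6691 + 4*0.7431 = 1.63
v' = 2.00*e1 - 4.16*e2 + 1.63*e3


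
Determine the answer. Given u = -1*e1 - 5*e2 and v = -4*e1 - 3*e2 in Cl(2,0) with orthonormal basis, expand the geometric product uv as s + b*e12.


Expand: (-1*e1 - 5*e2)(-4*e1 - 3*e2)
= (-1)*(-4)*e1e1 + (-1)*(-3)*e1e2 + (-5)*(-4)*e2e1 + (-5)*(-3)*e2e2
Using e1^2 = e2^2 = 1, e2e1 = -e1e2:
Scalar part s = (-1)*(-4) + (-5)*(-3) = 4 + 15 = 19
Bivector part b = (-1)*(-3) - (-5)*(-4) = 3 - 20 = -17
uv = 19 - 17*e12
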